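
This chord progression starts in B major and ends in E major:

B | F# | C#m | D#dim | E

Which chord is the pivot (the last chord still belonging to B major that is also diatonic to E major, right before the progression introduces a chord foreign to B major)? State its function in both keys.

Chords diatonic to B major: B, C#m, D#m, E, F#, G#m, A#dim.
Reading the progression, the first chord not in that set is D#dim, so the modulation leaves B major there.
The chord immediately before D#dim is C#m, which is diatonic to both keys: ii in B major and vi in E major.

C#m — ii in B major, vi in E major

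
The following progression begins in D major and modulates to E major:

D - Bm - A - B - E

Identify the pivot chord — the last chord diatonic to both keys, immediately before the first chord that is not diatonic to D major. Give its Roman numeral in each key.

A — V in D major, IV in E major

Chords diatonic to D major: D, Em, F#m, G, A, Bm, C#dim.
Reading the progression, the first chord not in that set is B, so the modulation leaves D major there.
The chord immediately before B is A, which is diatonic to both keys: V in D major and IV in E major.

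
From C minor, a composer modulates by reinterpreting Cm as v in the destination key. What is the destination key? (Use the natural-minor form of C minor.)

F minor

The numeral v denotes a minor triad on scale degree 5. With C on degree 5, the tonic of the new key is F.
Degree 5 carries a minor triad in natural-minor keys, so the destination is F minor.
Check: the diatonic triads of F minor (natural minor) are Fm (i), Gdim (ii°), Ab (III), Bbm (iv), Cm (v), Db (VI), Eb (VII) — Cm is indeed v.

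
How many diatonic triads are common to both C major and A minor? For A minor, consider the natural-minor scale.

Diatonic triads of C major: C (I), Dm (ii), Em (iii), F (IV), G (V), Am (vi), Bdim (vii°).
Diatonic triads of A minor (natural minor): Am (i), Bdim (ii°), C (III), Dm (iv), Em (v), F (VI), G (VII).
Matching root and quality in both lists: C, Dm, Em, F, G, Am, Bdim.
That gives 7 common triads.

7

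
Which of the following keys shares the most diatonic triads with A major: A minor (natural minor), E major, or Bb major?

E major

Triads of A major: A major (I), B minor (ii), C# minor (iii), D major (IV), E major (V), F# minor (vi), G# diminished (vii°).
A minor (natural minor) shares 0: none.
E major shares 4: A, C#m, E, F#m.
Bb major shares 0: none.
The most common triads (4) are shared with E major.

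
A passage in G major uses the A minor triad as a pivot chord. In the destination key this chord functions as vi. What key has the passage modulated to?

The numeral vi denotes a minor triad on scale degree 6. With A on degree 6, the tonic of the new key is C.
Degree 6 carries a minor triad in major keys, so the destination is C major.
Check: the diatonic triads of C major are C (I), Dm (ii), Em (iii), F (IV), G (V), Am (vi), Bdim (vii°) — A minor is indeed vi.

C major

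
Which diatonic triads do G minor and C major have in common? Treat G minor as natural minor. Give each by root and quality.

Triads in G minor (natural minor): Gm (i), Adim (ii°), Bb (III), Cm (iv), Dm (v), Eb (VI), F (VII).
Triads in C major: C (I), Dm (ii), Em (iii), F (IV), G (V), Am (vi), Bdim (vii°).
Shared triads with their functions: Dm (v in G minor, ii in C major); F (VII in G minor, IV in C major).

Dm, F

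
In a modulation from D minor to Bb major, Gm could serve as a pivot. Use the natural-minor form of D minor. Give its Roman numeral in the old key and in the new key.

iv in D minor; vi in Bb major

The scale of D minor (natural minor) is D E F G A Bb C; G is degree 4, and the triad built there (G-Bb-D) is minor, so it is iv.
The scale of Bb major is Bb C D Eb F G A; G is degree 6, and the triad built there (G-Bb-D) is minor, so it is vi.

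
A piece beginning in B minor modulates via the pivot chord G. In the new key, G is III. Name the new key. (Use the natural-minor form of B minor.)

E minor

The numeral III denotes a major triad on scale degree 3. With G on degree 3, the tonic of the new key is E.
Degree 3 carries a major triad in natural-minor keys, so the destination is E minor.
Check: the diatonic triads of E minor (natural minor) are Em (i), F#dim (ii°), G (III), Am (iv), Bm (v), C (VI), D (VII) — G is indeed III.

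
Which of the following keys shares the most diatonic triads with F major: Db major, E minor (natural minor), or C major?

Triads of F major: F major (I), G minor (ii), A minor (iii), Bb major (IV), C major (V), D minor (vi), E diminished (vii°).
Db major shares 0: none.
E minor (natural minor) shares 2: Am, C.
C major shares 4: F, Am, C, Dm.
The most common triads (4) are shared with C major.

C major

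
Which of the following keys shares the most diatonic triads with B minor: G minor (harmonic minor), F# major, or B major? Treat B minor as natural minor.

Triads of B minor (natural minor): Bm (i), C#dim (ii°), D (III), Em (iv), F#m (v), G (VI), A (VII).
G minor (harmonic minor) shares 1: D.
F# major shares 0: none.
B major shares 0: none.
The most common triads (1) are shared with G minor.

G minor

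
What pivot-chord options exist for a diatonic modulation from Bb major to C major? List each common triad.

Dm, F

Triads in Bb major: Bb (I), Cm (ii), Dm (iii), Eb (IV), F (V), Gm (vi), Adim (vii°).
Triads in C major: C (I), Dm (ii), Em (iii), F (IV), G (V), Am (vi), Bdim (vii°).
Shared triads with their functions: Dm (iii in Bb major, ii in C major); F (V in Bb major, IV in C major).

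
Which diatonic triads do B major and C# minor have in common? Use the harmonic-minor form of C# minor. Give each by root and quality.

Triads in B major: B (I), C#m (ii), D#m (iii), E (IV), F# (V), G#m (vi), A#dim (vii°).
Triads in C# minor (harmonic minor): C#m (i), D#dim (ii°), Eaug (III+), F#m (iv), G# (V), A (VI), B#dim (vii°).
Shared triads with their functions: C#m (ii in B major, i in C# minor).

C#m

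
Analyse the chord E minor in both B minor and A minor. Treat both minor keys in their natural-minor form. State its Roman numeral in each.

The scale of B minor (natural minor) is B C♯ D E F♯ G A; E is degree 4, and the triad built there (E-G-B) is minor, so it is iv.
The scale of A minor (natural minor) is A B C D E F G; E is degree 5, and the triad built there (E-G-B) is minor, so it is v.

iv in B minor; v in A minor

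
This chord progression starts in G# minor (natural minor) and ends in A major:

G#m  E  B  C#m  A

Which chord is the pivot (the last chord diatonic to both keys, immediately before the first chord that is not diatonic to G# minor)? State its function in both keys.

C#m — iv in G# minor, iii in A major

Chords diatonic to G# minor: G#m, A#dim, B, C#m, D#m, E, F#.
Reading the progression, the first chord not in that set is A, so the modulation leaves G# minor there.
The chord immediately before A is C#m, which is diatonic to both keys: iv in G# minor and iii in A major.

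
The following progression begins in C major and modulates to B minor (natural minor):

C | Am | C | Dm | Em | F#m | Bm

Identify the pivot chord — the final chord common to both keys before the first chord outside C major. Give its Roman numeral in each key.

Em — iii in C major, iv in B minor

Chords diatonic to C major: C, Dm, Em, F, G, Am, Bdim.
Reading the progression, the first chord not in that set is F#m, so the modulation leaves C major there.
The chord immediately before F#m is Em, which is diatonic to both keys: iii in C major and iv in B minor.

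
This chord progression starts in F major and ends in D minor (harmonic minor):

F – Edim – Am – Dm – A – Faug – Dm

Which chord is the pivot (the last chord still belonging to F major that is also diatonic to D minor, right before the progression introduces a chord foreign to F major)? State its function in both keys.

Dm — vi in F major, i in D minor

Chords diatonic to F major: F, Gm, Am, B♭, C, Dm, Edim.
Reading the progression, the first chord not in that set is A, so the modulation leaves F major there.
The chord immediately before A is Dm, which is diatonic to both keys: vi in F major and i in D minor.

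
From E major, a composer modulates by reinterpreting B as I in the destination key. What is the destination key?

The numeral I denotes a major triad on scale degree 1. With B on degree 1, the tonic of the new key is B.
Degree 1 carries a major triad in major keys, so the destination is B major.
Check: the diatonic triads of B major are B (I), C♯m (ii), D♯m (iii), E (IV), F♯ (V), G♯m (vi), A♯dim (vii°) — B is indeed I.

B major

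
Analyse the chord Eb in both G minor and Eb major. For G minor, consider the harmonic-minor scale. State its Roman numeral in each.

VI in G minor; I in Eb major

The scale of G minor (harmonic minor) is G A Bb C D Eb F#; Eb is degree 6, and the triad built there (Eb-G-Bb) is major, so it is VI.
The scale of Eb major is Eb F G Ab Bb C D; Eb is degree 1, and the triad built there (Eb-G-Bb) is major, so it is I.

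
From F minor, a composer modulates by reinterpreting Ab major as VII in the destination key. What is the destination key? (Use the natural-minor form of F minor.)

The numeral VII denotes a major triad on scale degree 7. With Ab on degree 7, the tonic of the new key is Bb.
Degree 7 carries a major triad in natural-minor keys, so the destination is Bb minor.
Check: the diatonic triads of Bb minor (natural minor) are Bbm (i), Cdim (ii°), Db (III), Ebm (iv), Fm (v), Gb (VI), Ab (VII) — Ab major is indeed VII.

Bb minor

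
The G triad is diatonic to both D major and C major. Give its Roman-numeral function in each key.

The scale of D major is D E F# G A B C#; G is degree 4, and the triad built there (G-B-D) is major, so it is IV.
The scale of C major is C D E F G A B; G is degree 5, and the triad built there (G-B-D) is major, so it is V.

IV in D major; V in C major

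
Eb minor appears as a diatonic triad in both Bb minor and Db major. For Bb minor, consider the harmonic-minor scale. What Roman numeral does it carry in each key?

iv in Bb minor; ii in Db major

The scale of Bb minor (harmonic minor) is Bb C Db Eb F Gb A; Eb is degree 4, and the triad built there (Eb-Gb-Bb) is minor, so it is iv.
The scale of Db major is Db Eb F Gb Ab Bb C; Eb is degree 2, and the triad built there (Eb-Gb-Bb) is minor, so it is ii.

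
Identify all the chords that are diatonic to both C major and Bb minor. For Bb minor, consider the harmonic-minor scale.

F

Triads in C major: C major (I), D minor (ii), E minor (iii), F major (IV), G major (V), A minor (vi), B diminished (vii°).
Triads in Bb minor (harmonic minor): Bb minor (i), C diminished (ii°), Db augmented (III+), Eb minor (iv), F major (V), Gb major (VI), A diminished (vii°).
Shared triads with their functions: F major (IV in C major, V in Bb minor).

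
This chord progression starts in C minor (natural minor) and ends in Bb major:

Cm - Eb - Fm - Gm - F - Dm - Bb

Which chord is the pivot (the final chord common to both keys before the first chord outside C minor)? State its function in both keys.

Gm — v in C minor, vi in Bb major

Chords diatonic to C minor: Cm, Ddim, Eb, Fm, Gm, Ab, Bb.
Reading the progression, the first chord not in that set is F, so the modulation leaves C minor there.
The chord immediately before F is Gm, which is diatonic to both keys: v in C minor and vi in Bb major.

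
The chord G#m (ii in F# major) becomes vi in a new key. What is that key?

B major

The numeral vi denotes a minor triad on scale degree 6. With G# on degree 6, the tonic of the new key is B.
Degree 6 carries a minor triad in major keys, so the destination is B major.
Check: the diatonic triads of B major are B (I), C#m (ii), D#m (iii), E (IV), F# (V), G#m (vi), A#dim (vii°) — G#m is indeed vi.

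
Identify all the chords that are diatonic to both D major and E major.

Triads in D major: D major (I), E minor (ii), F# minor (iii), G major (IV), A major (V), B minor (vi), C# diminished (vii°).
Triads in E major: E major (I), F# minor (ii), G# minor (iii), A major (IV), B major (V), C# minor (vi), D# diminished (vii°).
Shared triads with their functions: F# minor (iii in D major, ii in E major); A major (V in D major, IV in E major).

F#m, A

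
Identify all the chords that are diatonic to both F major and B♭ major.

Triads in F major: F (I), Gm (ii), Am (iii), B♭ (IV), C (V), Dm (vi), Edim (vii°).
Triads in B♭ major: B♭ (I), Cm (ii), Dm (iii), E♭ (IV), F (V), Gm (vi), Adim (vii°).
Shared triads with their functions: F (I in F major, V in B♭ major); Gm (ii in F major, vi in B♭ major); B♭ (IV in F major, I in B♭ major); Dm (vi in F major, iii in B♭ major).

F, Gm, B♭, Dm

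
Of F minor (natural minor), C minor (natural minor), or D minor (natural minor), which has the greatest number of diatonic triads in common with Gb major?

Triads of Gb major: Gb major (I), Ab minor (ii), Bb minor (iii), Cb major (IV), Db major (V), Eb minor (vi), F diminished (vii°).
F minor (natural minor) shares 2: Bbm, Db.
C minor (natural minor) shares 0: none.
D minor (natural minor) shares 0: none.
The most common triads (2) are shared with F minor.

F minor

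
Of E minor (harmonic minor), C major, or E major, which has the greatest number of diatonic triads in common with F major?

Triads of F major: F (I), Gm (ii), Am (iii), B♭ (IV), C (V), Dm (vi), Edim (vii°).
E minor (harmonic minor) shares 2: Am, C.
C major shares 4: F, Am, C, Dm.
E major shares 0: none.
The most common triads (4) are shared with C major.

C major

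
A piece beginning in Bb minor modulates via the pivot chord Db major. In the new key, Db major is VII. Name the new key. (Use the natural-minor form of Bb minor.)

Eb minor

The numeral VII denotes a major triad on scale degree 7. With Db on degree 7, the tonic of the new key is Eb.
Degree 7 carries a major triad in natural-minor keys, so the destination is Eb minor.
Check: the diatonic triads of Eb minor (natural minor) are Ebm (i), Fdim (ii°), Gb (III), Abm (iv), Bbm (v), Cb (VI), Db (VII) — Db major is indeed VII.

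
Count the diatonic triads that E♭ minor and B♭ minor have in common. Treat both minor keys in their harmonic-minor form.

1

Diatonic triads of E♭ minor (harmonic minor): E♭m (i), Fdim (ii°), G♭aug (III+), A♭m (iv), B♭ (V), C♭ (VI), Ddim (vii°).
Diatonic triads of B♭ minor (harmonic minor): B♭m (i), Cdim (ii°), D♭aug (III+), E♭m (iv), F (V), G♭ (VI), Adim (vii°).
Matching root and quality in both lists: E♭m.
That gives 1 common triad.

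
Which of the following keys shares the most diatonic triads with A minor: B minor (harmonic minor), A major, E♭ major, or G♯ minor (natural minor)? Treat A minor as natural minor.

Triads of A minor (natural minor): A minor (i), B diminished (ii°), C major (III), D minor (iv), E minor (v), F major (VI), G major (VII).
B minor (harmonic minor) shares 2: Em, G.
A major shares 0: none.
E♭ major shares 0: none.
G♯ minor (natural minor) shares 0: none.
The most common triads (2) are shared with B minor.

B minor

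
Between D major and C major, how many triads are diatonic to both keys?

2

Diatonic triads of D major: D (I), Em (ii), F#m (iii), G (IV), A (V), Bm (vi), C#dim (vii°).
Diatonic triads of C major: C (I), Dm (ii), Em (iii), F (IV), G (V), Am (vi), Bdim (vii°).
Matching root and quality in both lists: Em, G.
That gives 2 common triads.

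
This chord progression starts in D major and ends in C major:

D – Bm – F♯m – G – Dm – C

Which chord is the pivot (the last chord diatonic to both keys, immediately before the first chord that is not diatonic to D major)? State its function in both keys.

Chords diatonic to D major: D, Em, F♯m, G, A, Bm, C♯dim.
Reading the progression, the first chord not in that set is Dm, so the modulation leaves D major there.
The chord immediately before Dm is G, which is diatonic to both keys: IV in D major and V in C major.

G — IV in D major, V in C major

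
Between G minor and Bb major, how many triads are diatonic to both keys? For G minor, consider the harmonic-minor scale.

4

Diatonic triads of G minor (harmonic minor): G minor (i), A diminished (ii°), Bb augmented (III+), C minor (iv), D major (V), Eb major (VI), F# diminished (vii°).
Diatonic triads of Bb major: Bb major (I), C minor (ii), D minor (iii), Eb major (IV), F major (V), G minor (vi), A diminished (vii°).
Matching root and quality in both lists: G minor, A diminished, C minor, Eb major.
That gives 4 common triads.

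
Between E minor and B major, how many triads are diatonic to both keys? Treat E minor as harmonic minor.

1

Diatonic triads of E minor (harmonic minor): Em (i), F♯dim (ii°), Gaug (III+), Am (iv), B (V), C (VI), D♯dim (vii°).
Diatonic triads of B major: B (I), C♯m (ii), D♯m (iii), E (IV), F♯ (V), G♯m (vi), A♯dim (vii°).
Matching root and quality in both lists: B.
That gives 1 common triad.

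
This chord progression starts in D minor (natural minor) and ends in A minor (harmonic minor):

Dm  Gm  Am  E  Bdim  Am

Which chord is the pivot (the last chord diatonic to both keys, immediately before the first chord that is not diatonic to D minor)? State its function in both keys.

Chords diatonic to D minor: Dm, Edim, F, Gm, Am, Bb, C.
Reading the progression, the first chord not in that set is E, so the modulation leaves D minor there.
The chord immediately before E is Am, which is diatonic to both keys: v in D minor and i in A minor.

Am — v in D minor, i in A minor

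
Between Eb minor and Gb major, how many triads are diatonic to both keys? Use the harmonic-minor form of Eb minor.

4

Diatonic triads of Eb minor (harmonic minor): Eb minor (i), F diminished (ii°), Gb augmented (III+), Ab minor (iv), Bb major (V), Cb major (VI), D diminished (vii°).
Diatonic triads of Gb major: Gb major (I), Ab minor (ii), Bb minor (iii), Cb major (IV), Db major (V), Eb minor (vi), F diminished (vii°).
Matching root and quality in both lists: Eb minor, F diminished, Ab minor, Cb major.
That gives 4 common triads.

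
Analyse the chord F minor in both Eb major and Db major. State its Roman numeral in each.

The scale of Eb major is Eb F G Ab Bb C D; F is degree 2, and the triad built there (F-Ab-C) is minor, so it is ii.
The scale of Db major is Db Eb F Gb Ab Bb C; F is degree 3, and the triad built there (F-Ab-C) is minor, so it is iii.

ii in Eb major; iii in Db major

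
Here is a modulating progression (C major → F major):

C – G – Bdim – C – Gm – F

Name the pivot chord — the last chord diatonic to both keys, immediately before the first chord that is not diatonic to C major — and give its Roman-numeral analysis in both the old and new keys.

C — I in C major, V in F major

Chords diatonic to C major: C, Dm, Em, F, G, Am, Bdim.
Reading the progression, the first chord not in that set is Gm, so the modulation leaves C major there.
The chord immediately before Gm is C, which is diatonic to both keys: I in C major and V in F major.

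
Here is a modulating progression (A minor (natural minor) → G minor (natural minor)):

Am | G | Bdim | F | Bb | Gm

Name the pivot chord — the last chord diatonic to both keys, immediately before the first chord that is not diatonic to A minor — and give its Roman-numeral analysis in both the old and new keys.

F — VI in A minor, VII in G minor

Chords diatonic to A minor: Am, Bdim, C, Dm, Em, F, G.
Reading the progression, the first chord not in that set is Bb, so the modulation leaves A minor there.
The chord immediately before Bb is F, which is diatonic to both keys: VI in A minor and VII in G minor.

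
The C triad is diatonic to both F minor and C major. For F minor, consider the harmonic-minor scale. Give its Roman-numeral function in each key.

The scale of F minor (harmonic minor) is F G Ab Bb C Db E; C is degree 5, and the triad built there (C-E-G) is major, so it is V.
The scale of C major is C D E F G A B; C is degree 1, and the triad built there (C-E-G) is major, so it is I.

V in F minor; I in C major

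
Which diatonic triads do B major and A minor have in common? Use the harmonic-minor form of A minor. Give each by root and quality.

Triads in B major: B major (I), C♯ minor (ii), D♯ minor (iii), E major (IV), F♯ major (V), G♯ minor (vi), A♯ diminished (vii°).
Triads in A minor (harmonic minor): A minor (i), B diminished (ii°), C augmented (III+), D minor (iv), E major (V), F major (VI), G♯ diminished (vii°).
Shared triads with their functions: E major (IV in B major, V in A minor).

E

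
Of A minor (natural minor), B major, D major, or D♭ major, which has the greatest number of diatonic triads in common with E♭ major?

Triads of E♭ major: E♭ (I), Fm (ii), Gm (iii), A♭ (IV), B♭ (V), Cm (vi), Ddim (vii°).
A minor (natural minor) shares 0: none.
B major shares 0: none.
D major shares 0: none.
D♭ major shares 2: Fm, A♭.
The most common triads (2) are shared with D♭ major.

D♭ major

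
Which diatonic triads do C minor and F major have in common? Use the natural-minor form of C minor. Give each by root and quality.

Gm, Bb

Triads in C minor (natural minor): Cm (i), Ddim (ii°), Eb (III), Fm (iv), Gm (v), Ab (VI), Bb (VII).
Triads in F major: F (I), Gm (ii), Am (iii), Bb (IV), C (V), Dm (vi), Edim (vii°).
Shared triads with their functions: Gm (v in C minor, ii in F major); Bb (VII in C minor, IV in F major).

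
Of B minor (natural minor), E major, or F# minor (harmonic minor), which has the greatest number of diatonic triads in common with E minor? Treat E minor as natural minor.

B minor

Triads of E minor (natural minor): Em (i), F#dim (ii°), G (III), Am (iv), Bm (v), C (VI), D (VII).
B minor (natural minor) shares 4: Em, G, Bm, D.
E major shares 0: none.
F# minor (harmonic minor) shares 2: Bm, D.
The most common triads (4) are shared with B minor.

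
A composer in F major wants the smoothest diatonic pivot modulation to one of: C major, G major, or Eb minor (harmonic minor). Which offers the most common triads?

C major

Triads of F major: F (I), Gm (ii), Am (iii), Bb (IV), C (V), Dm (vi), Edim (vii°).
C major shares 4: F, Am, C, Dm.
G major shares 2: Am, C.
Eb minor (harmonic minor) shares 1: Bb.
The most common triads (4) are shared with C major.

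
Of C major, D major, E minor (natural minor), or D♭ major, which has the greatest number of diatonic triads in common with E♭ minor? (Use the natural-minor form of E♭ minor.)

D♭ major

Triads of E♭ minor (natural minor): E♭m (i), Fdim (ii°), G♭ (III), A♭m (iv), B♭m (v), C♭ (VI), D♭ (VII).
C major shares 0: none.
D major shares 0: none.
E minor (natural minor) shares 0: none.
D♭ major shares 4: E♭m, G♭, B♭m, D♭.
The most common triads (4) are shared with D♭ major.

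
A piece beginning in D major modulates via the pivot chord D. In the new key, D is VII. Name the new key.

E minor

The numeral VII denotes a major triad on scale degree 7. With D on degree 7, the tonic of the new key is E.
Degree 7 carries a major triad in natural-minor keys, so the destination is E minor.
Check: the diatonic triads of E minor (natural minor) are Em (i), F#dim (ii°), G (III), Am (iv), Bm (v), C (VI), D (VII) — D is indeed VII.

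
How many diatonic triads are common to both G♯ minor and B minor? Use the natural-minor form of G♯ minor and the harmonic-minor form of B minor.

2

Diatonic triads of G♯ minor (natural minor): G♯m (i), A♯dim (ii°), B (III), C♯m (iv), D♯m (v), E (VI), F♯ (VII).
Diatonic triads of B minor (harmonic minor): Bm (i), C♯dim (ii°), Daug (III+), Em (iv), F♯ (V), G (VI), A♯dim (vii°).
Matching root and quality in both lists: A♯dim, F♯.
That gives 2 common triads.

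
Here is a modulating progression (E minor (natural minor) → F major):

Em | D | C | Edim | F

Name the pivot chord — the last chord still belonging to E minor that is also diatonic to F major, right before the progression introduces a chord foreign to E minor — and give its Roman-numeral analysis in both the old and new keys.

Chords diatonic to E minor: Em, F#dim, G, Am, Bm, C, D.
Reading the progression, the first chord not in that set is Edim, so the modulation leaves E minor there.
The chord immediately before Edim is C, which is diatonic to both keys: VI in E minor and V in F major.

C — VI in E minor, V in F major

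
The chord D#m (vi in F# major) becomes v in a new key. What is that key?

The numeral v denotes a minor triad on scale degree 5. With D# on degree 5, the tonic of the new key is G#.
Degree 5 carries a minor triad in natural-minor keys, so the destination is G# minor.
Check: the diatonic triads of G# minor (natural minor) are G#m (i), A#dim (ii°), B (III), C#m (iv), D#m (v), E (VI), F# (VII) — D#m is indeed v.

G# minor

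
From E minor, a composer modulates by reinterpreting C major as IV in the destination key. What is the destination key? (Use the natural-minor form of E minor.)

G major

The numeral IV denotes a major triad on scale degree 4. With C on degree 4, the tonic of the new key is G.
Degree 4 carries a major triad in major keys, so the destination is G major.
Check: the diatonic triads of G major are G (I), Am (ii), Bm (iii), C (IV), D (V), Em (vi), F#dim (vii°) — C major is indeed IV.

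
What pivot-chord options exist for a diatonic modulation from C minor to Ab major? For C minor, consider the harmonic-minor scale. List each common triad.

Cm, Fm, Ab

Triads in C minor (harmonic minor): Cm (i), Ddim (ii°), Ebaug (III+), Fm (iv), G (V), Ab (VI), Bdim (vii°).
Triads in Ab major: Ab (I), Bbm (ii), Cm (iii), Db (IV), Eb (V), Fm (vi), Gdim (vii°).
Shared triads with their functions: Cm (i in C minor, iii in Ab major); Fm (iv in C minor, vi in Ab major); Ab (VI in C minor, I in Ab major).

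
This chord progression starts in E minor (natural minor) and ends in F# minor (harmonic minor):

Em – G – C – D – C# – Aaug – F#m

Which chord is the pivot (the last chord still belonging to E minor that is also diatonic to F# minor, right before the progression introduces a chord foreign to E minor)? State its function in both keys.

D — VII in E minor, VI in F# minor

Chords diatonic to E minor: Em, F#dim, G, Am, Bm, C, D.
Reading the progression, the first chord not in that set is C#, so the modulation leaves E minor there.
The chord immediately before C# is D, which is diatonic to both keys: VII in E minor and VI in F# minor.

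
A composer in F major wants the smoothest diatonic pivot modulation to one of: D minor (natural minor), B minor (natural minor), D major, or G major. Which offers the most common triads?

D minor

Triads of F major: F major (I), G minor (ii), A minor (iii), Bb major (IV), C major (V), D minor (vi), E diminished (vii°).
D minor (natural minor) shares 7: F, Gm, Am, Bb, C, Dm, Edim.
B minor (natural minor) shares 0: none.
D major shares 0: none.
G major shares 2: Am, C.
The most common triads (7) are shared with D minor.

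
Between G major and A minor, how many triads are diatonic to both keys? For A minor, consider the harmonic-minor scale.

1

Diatonic triads of G major: G (I), Am (ii), Bm (iii), C (IV), D (V), Em (vi), F#dim (vii°).
Diatonic triads of A minor (harmonic minor): Am (i), Bdim (ii°), Caug (III+), Dm (iv), E (V), F (VI), G#dim (vii°).
Matching root and quality in both lists: Am.
That gives 1 common triad.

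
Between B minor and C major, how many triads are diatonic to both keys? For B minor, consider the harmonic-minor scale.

2

Diatonic triads of B minor (harmonic minor): Bm (i), C#dim (ii°), Daug (III+), Em (iv), F# (V), G (VI), A#dim (vii°).
Diatonic triads of C major: C (I), Dm (ii), Em (iii), F (IV), G (V), Am (vi), Bdim (vii°).
Matching root and quality in both lists: Em, G.
That gives 2 common triads.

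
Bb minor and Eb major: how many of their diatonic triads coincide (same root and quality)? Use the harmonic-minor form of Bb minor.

Diatonic triads of Bb minor (harmonic minor): Bb minor (i), C diminished (ii°), Db augmented (III+), Eb minor (iv), F major (V), Gb major (VI), A diminished (vii°).
Diatonic triads of Eb major: Eb major (I), F minor (ii), G minor (iii), Ab major (IV), Bb major (V), C minor (vi), D diminished (vii°).
No triad has the same root and quality in both keys.

0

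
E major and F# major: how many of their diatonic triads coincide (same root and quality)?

2

Diatonic triads of E major: E (I), F#m (ii), G#m (iii), A (IV), B (V), C#m (vi), D#dim (vii°).
Diatonic triads of F# major: F# (I), G#m (ii), A#m (iii), B (IV), C# (V), D#m (vi), E#dim (vii°).
Matching root and quality in both lists: G#m, B.
That gives 2 common triads.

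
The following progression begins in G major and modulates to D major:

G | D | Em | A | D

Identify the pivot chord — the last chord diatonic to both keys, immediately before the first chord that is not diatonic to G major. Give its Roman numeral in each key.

Em — vi in G major, ii in D major

Chords diatonic to G major: G, Am, Bm, C, D, Em, F#dim.
Reading the progression, the first chord not in that set is A, so the modulation leaves G major there.
The chord immediately before A is Em, which is diatonic to both keys: vi in G major and ii in D major.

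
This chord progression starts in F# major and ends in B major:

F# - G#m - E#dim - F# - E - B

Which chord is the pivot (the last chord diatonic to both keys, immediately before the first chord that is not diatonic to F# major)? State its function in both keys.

Chords diatonic to F# major: F#, G#m, A#m, B, C#, D#m, E#dim.
Reading the progression, the first chord not in that set is E, so the modulation leaves F# major there.
The chord immediately before E is F#, which is diatonic to both keys: I in F# major and V in B major.

F# — I in F# major, V in B major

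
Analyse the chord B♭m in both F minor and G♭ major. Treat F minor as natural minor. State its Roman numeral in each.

The scale of F minor (natural minor) is F G A♭ B♭ C D♭ E♭; B♭ is degree 4, and the triad built there (B♭-D♭-F) is minor, so it is iv.
The scale of G♭ major is G♭ A♭ B♭ C♭ D♭ E♭ F; B♭ is degree 3, and the triad built there (B♭-D♭-F) is minor, so it is iii.

iv in F minor; iii in G♭ major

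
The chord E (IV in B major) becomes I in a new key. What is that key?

E major

The numeral I denotes a major triad on scale degree 1. With E on degree 1, the tonic of the new key is E.
Degree 1 carries a major triad in major keys, so the destination is E major.
Check: the diatonic triads of E major are E (I), F#m (ii), G#m (iii), A (IV), B (V), C#m (vi), D#dim (vii°) — E is indeed I.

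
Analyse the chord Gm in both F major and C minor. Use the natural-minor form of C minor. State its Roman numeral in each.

ii in F major; v in C minor

The scale of F major is F G A Bb C D E; G is degree 2, and the triad built there (G-Bb-D) is minor, so it is ii.
The scale of C minor (natural minor) is C D Eb F G Ab Bb; G is degree 5, and the triad built there (G-Bb-D) is minor, so it is v.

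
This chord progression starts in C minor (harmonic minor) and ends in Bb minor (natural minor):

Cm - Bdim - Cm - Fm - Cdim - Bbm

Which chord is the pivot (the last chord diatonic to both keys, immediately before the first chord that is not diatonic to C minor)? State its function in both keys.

Chords diatonic to C minor: Cm, Ddim, Ebaug, Fm, G, Ab, Bdim.
Reading the progression, the first chord not in that set is Cdim, so the modulation leaves C minor there.
The chord immediately before Cdim is Fm, which is diatonic to both keys: iv in C minor and v in Bb minor.

Fm — iv in C minor, v in Bb minor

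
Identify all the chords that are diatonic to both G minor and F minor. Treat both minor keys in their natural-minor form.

Cm, Eb

Triads in G minor (natural minor): G minor (i), A diminished (ii°), Bb major (III), C minor (iv), D minor (v), Eb major (VI), F major (VII).
Triads in F minor (natural minor): F minor (i), G diminished (ii°), Ab major (III), Bb minor (iv), C minor (v), Db major (VI), Eb major (VII).
Shared triads with their functions: C minor (iv in G minor, v in F minor); Eb major (VI in G minor, VII in F minor).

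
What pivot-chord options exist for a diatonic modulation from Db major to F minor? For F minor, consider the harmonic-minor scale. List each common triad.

Triads in Db major: Db (I), Ebm (ii), Fm (iii), Gb (IV), Ab (V), Bbm (vi), Cdim (vii°).
Triads in F minor (harmonic minor): Fm (i), Gdim (ii°), Abaug (III+), Bbm (iv), C (V), Db (VI), Edim (vii°).
Shared triads with their functions: Db (I in Db major, VI in F minor); Fm (iii in Db major, i in F minor); Bbm (vi in Db major, iv in F minor).

Db, Fm, Bbm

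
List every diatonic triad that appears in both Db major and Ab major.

Triads in Db major: Db major (I), Eb minor (ii), F minor (iii), Gb major (IV), Ab major (V), Bb minor (vi), C diminished (vii°).
Triads in Ab major: Ab major (I), Bb minor (ii), C minor (iii), Db major (IV), Eb major (V), F minor (vi), G diminished (vii°).
Shared triads with their functions: Db major (I in Db major, IV in Ab major); F minor (iii in Db major, vi in Ab major); Ab major (V in Db major, I in Ab major); Bb minor (vi in Db major, ii in Ab major).

Db, Fm, Ab, Bbm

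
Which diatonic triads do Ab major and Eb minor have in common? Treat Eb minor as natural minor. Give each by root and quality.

Bbm, Db

Triads in Ab major: Ab (I), Bbm (ii), Cm (iii), Db (IV), Eb (V), Fm (vi), Gdim (vii°).
Triads in Eb minor (natural minor): Ebm (i), Fdim (ii°), Gb (III), Abm (iv), Bbm (v), Cb (VI), Db (VII).
Shared triads with their functions: Bbm (ii in Ab major, v in Eb minor); Db (IV in Ab major, VII in Eb minor).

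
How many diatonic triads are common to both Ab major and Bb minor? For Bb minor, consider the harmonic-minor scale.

Diatonic triads of Ab major: Ab (I), Bbm (ii), Cm (iii), Db (IV), Eb (V), Fm (vi), Gdim (vii°).
Diatonic triads of Bb minor (harmonic minor): Bbm (i), Cdim (ii°), Dbaug (III+), Ebm (iv), F (V), Gb (VI), Adim (vii°).
Matching root and quality in both lists: Bbm.
That gives 1 common triad.

1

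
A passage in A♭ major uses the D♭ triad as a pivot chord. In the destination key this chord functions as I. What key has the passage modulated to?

D♭ major

The numeral I denotes a major triad on scale degree 1. With D♭ on degree 1, the tonic of the new key is D♭.
Degree 1 carries a major triad in major keys, so the destination is D♭ major.
Check: the diatonic triads of D♭ major are D♭ (I), E♭m (ii), Fm (iii), G♭ (IV), A♭ (V), B♭m (vi), Cdim (vii°) — D♭ is indeed I.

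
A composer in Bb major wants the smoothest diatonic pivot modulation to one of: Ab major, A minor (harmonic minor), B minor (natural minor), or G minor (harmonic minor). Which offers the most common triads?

G minor

Triads of Bb major: Bb (I), Cm (ii), Dm (iii), Eb (IV), F (V), Gm (vi), Adim (vii°).
Ab major shares 2: Cm, Eb.
A minor (harmonic minor) shares 2: Dm, F.
B minor (natural minor) shares 0: none.
G minor (harmonic minor) shares 4: Cm, Eb, Gm, Adim.
The most common triads (4) are shared with G minor.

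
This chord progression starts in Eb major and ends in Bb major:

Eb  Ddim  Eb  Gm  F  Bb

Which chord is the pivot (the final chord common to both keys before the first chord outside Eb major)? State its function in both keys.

Chords diatonic to Eb major: Eb, Fm, Gm, Ab, Bb, Cm, Ddim.
Reading the progression, the first chord not in that set is F, so the modulation leaves Eb major there.
The chord immediately before F is Gm, which is diatonic to both keys: iii in Eb major and vi in Bb major.

Gm — iii in Eb major, vi in Bb major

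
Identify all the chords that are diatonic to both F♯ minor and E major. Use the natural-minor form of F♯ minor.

Triads in F♯ minor (natural minor): F♯m (i), G♯dim (ii°), A (III), Bm (iv), C♯m (v), D (VI), E (VII).
Triads in E major: E (I), F♯m (ii), G♯m (iii), A (IV), B (V), C♯m (vi), D♯dim (vii°).
Shared triads with their functions: F♯m (i in F♯ minor, ii in E major); A (III in F♯ minor, IV in E major); C♯m (v in F♯ minor, vi in E major); E (VII in F♯ minor, I in E major).

F♯m, A, C♯m, E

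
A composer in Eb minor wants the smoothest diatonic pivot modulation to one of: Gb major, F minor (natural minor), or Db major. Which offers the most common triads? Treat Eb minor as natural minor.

Gb major

Triads of Eb minor (natural minor): Ebm (i), Fdim (ii°), Gb (III), Abm (iv), Bbm (v), Cb (VI), Db (VII).
Gb major shares 7: Ebm, Fdim, Gb, Abm, Bbm, Cb, Db.
F minor (natural minor) shares 2: Bbm, Db.
Db major shares 4: Ebm, Gb, Bbm, Db.
The most common triads (7) are shared with Gb major.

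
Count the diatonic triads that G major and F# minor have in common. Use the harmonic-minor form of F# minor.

Diatonic triads of G major: G (I), Am (ii), Bm (iii), C (IV), D (V), Em (vi), F#dim (vii°).
Diatonic triads of F# minor (harmonic minor): F#m (i), G#dim (ii°), Aaug (III+), Bm (iv), C# (V), D (VI), E#dim (vii°).
Matching root and quality in both lists: Bm, D.
That gives 2 common triads.

2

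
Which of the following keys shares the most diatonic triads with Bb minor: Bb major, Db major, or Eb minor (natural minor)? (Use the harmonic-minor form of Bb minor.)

Triads of Bb minor (harmonic minor): Bbm (i), Cdim (ii°), Dbaug (III+), Ebm (iv), F (V), Gb (VI), Adim (vii°).
Bb major shares 2: F, Adim.
Db major shares 4: Bbm, Cdim, Ebm, Gb.
Eb minor (natural minor) shares 3: Bbm, Ebm, Gb.
The most common triads (4) are shared with Db major.

Db major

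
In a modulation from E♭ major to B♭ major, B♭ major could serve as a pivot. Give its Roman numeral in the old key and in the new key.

V in E♭ major; I in B♭ major

The scale of E♭ major is E♭ F G A♭ B♭ C D; B♭ is degree 5, and the triad built there (B♭-D-F) is major, so it is V.
The scale of B♭ major is B♭ C D E♭ F G A; B♭ is degree 1, and the triad built there (B♭-D-F) is major, so it is I.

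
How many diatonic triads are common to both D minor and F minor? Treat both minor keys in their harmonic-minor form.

1

Diatonic triads of D minor (harmonic minor): Dm (i), Edim (ii°), Faug (III+), Gm (iv), A (V), Bb (VI), C#dim (vii°).
Diatonic triads of F minor (harmonic minor): Fm (i), Gdim (ii°), Abaug (III+), Bbm (iv), C (V), Db (VI), Edim (vii°).
Matching root and quality in both lists: Edim.
That gives 1 common triad.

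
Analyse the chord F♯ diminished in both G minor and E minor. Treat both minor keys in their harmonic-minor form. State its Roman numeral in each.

The scale of G minor (harmonic minor) is G A B♭ C D E♭ F♯; F♯ is degree 7, and the triad built there (F♯-A-C) is diminished, so it is vii°.
The scale of E minor (harmonic minor) is E F♯ G A B C D♯; F♯ is degree 2, and the triad built there (F♯-A-C) is diminished, so it is ii°.

vii° in G minor; ii° in E minor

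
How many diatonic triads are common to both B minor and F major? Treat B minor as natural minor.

Diatonic triads of B minor (natural minor): Bm (i), C#dim (ii°), D (III), Em (iv), F#m (v), G (VI), A (VII).
Diatonic triads of F major: F (I), Gm (ii), Am (iii), Bb (IV), C (V), Dm (vi), Edim (vii°).
No triad has the same root and quality in both keys.

0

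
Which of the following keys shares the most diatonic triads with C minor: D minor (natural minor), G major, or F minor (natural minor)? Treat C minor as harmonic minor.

F minor

Triads of C minor (harmonic minor): C minor (i), D diminished (ii°), Eb augmented (III+), F minor (iv), G major (V), Ab major (VI), B diminished (vii°).
D minor (natural minor) shares 0: none.
G major shares 1: G.
F minor (natural minor) shares 3: Cm, Fm, Ab.
The most common triads (3) are shared with F minor.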